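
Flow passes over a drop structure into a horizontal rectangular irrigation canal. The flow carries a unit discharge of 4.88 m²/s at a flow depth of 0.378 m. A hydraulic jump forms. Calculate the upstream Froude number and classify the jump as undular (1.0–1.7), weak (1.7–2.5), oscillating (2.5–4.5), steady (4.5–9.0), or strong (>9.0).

Fr₁ = 6.70; steady jump

V₁ = q/y₁ = 4.88/0.378 = 12.9 m/s. Fr₁ = V₁/√(g·y₁) = 12.9/√(9.81×0.378) = 6.70.
Fr₁ = 6.70 lies in the steady range.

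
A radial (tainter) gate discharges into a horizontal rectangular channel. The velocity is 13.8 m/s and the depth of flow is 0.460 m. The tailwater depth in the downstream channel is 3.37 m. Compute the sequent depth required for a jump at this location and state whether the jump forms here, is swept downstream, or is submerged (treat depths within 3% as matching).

Fr₁ = V₁/√(g·y₁) = 13.8/√(9.81×0.460) = 6.50.
Conjugate-depth relation: y₂/y₁ = ½[√(1 + 8Fr₁²) − 1] = ½[√338.6 − 1] = 8.70.
y₂ = 8.70 × 0.460 = 4.00 m.
Tailwater y_tw = 3.37 m: y_tw < y₂, so the jump is swept downstream.

y₂ = 4.00 m; the jump is swept downstream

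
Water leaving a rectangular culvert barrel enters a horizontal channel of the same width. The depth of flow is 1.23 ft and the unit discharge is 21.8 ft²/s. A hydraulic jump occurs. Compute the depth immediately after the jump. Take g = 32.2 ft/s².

V₁ = q/y₁ = 21.8/1.23 = 17.7 ft/s. Fr₁ = V₁/√(g·y₁) = 17.7/√(32.2×1.23) = 2.82.
Sequent-depth ratio: y₂/y₁ = ½[√(1 + 8Fr₁²) − 1] = ½[√64.45 − 1] = 3.51.
y₂ = 3.51 × 1.23 = 4.32 ft.

y₂ = 4.32 ft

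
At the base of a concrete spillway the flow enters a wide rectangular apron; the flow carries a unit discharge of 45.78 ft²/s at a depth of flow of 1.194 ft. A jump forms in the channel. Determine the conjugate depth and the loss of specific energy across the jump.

V₁ = q/y₁ = 45.78/1.194 = 38.34 ft/s. Fr₁ = V₁/√(g·y₁) = 38.34/√(32.2×1.194) = 6.184.
Conjugate-depth relation: y₂/y₁ = ½[√(1 + 8Fr₁²) − 1] = ½[√306.90 − 1] = 8.259.
y₂ = 8.259 × 1.194 = 9.862 ft.
V₂ = q/y₂ = 45.78/9.862 = 4.642 ft/s. E₁ = y₁ + V₁²/2g = 24.02 ft; E₂ = y₂ + V₂²/2g = 10.20 ft. ΔE = E₁ − E₂ = 13.83 ft.

y₂ = 9.862 ft; ΔE = 13.83 ft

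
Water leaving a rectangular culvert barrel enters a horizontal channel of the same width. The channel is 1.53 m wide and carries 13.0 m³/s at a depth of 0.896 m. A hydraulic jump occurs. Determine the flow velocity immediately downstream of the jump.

q = Q/b = 13.0/1.53 = 8.50 m²/s; V₁ = q/y₁ = 9.48 m/s. Fr₁ = V₁/√(g·y₁) = 3.20.
Conjugate-depth relation: y₂/y₁ = ½[√(1 + 8Fr₁²) − 1] = ½[√82.85 − 1] = 4.05.
y₂ = 4.05 × 0.896 = 3.63 m.
V₂ = q/y₂ = 8.50/3.63 = 2.34 m/s.

V₂ = 2.34 m/s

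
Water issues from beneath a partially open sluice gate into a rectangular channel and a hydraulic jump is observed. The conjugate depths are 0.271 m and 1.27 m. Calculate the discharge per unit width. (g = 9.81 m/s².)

For a rectangular channel the momentum equation gives q² = ½·g·y₁·y₂·(y₁ + y₂) = ½×9.81×0.271×1.27×1.54 = 2.60.
q = √2.60 = 1.61 m²/s.

q = 1.61 m²/s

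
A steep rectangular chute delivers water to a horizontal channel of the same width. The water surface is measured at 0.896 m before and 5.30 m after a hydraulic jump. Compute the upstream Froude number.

Fr₁ = 4.52

For a rectangular channel the momentum equation gives q² = ½·g·y₁·y₂·(y₁ + y₂) = ½×9.81×0.896×5.30×6.20 = 144.
q = √144 = 12.0 m²/s.
V₁ = q/y₁ = 13.4 m/s; Fr₁ = V₁/√(g·y₁) = 4.52.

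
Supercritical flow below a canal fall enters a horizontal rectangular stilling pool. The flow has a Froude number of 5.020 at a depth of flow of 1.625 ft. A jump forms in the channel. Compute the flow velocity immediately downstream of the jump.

Fr₁ = 5.020 (given).
From the momentum equation for a rectangular channel, y₂/y₁ = ½[√(1 + 8Fr₁²) − 1] = ½[√202.60 − 1] = 6.617.
y₂ = 6.617 × 1.625 = 10.75 ft.
V₁ = Fr₁·√(g·y₁) = 5.020×√(32.2×1.625) = 36.31 ft/s; q = V₁·y₁ = 59.01 ft²/s.
V₂ = q/y₂ = 59.01/10.75 = 5.488 ft/s.

V₂ = 5.488 ft/s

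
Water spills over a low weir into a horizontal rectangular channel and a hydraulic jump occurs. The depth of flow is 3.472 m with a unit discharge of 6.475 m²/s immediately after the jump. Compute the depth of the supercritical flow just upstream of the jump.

y₁ = 0.6040 m

V₂ = q/y₂ = 6.475/3.472 = 1.865 m/s; Fr₂ = V₂/√(g·y₂) = 0.3195.
Since the conjugate-depth ratio holds either way, y₁/y₂ = ½[√(1 + 8Fr₂²) − 1] = ½[√1.8169 − 1] = 0.1740.
y₁ = 0.1740 × 3.472 = 0.6040 m.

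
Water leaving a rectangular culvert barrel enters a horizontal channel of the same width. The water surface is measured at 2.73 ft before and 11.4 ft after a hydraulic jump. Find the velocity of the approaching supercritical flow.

For a rectangular channel the momentum equation gives q² = ½·g·y₁·y₂·(y₁ + y₂) = ½×32.2×2.73×11.4×14.1 = 7080.
q = √7080 = 84.1 ft²/s.
V₁ = q/y₁ = 84.1/2.73 = 30.8 ft/s.

V₁ = 30.8 ft/s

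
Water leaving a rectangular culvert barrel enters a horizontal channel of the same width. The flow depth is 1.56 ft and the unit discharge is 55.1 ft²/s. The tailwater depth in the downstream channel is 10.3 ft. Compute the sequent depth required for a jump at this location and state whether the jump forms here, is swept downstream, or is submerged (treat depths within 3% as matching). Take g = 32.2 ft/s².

V₁ = q/y₁ = 55.1/1.56 = 35.3 ft/s. Fr₁ = V₁/√(g·y₁) = 35.3/√(32.2×1.56) = 4.98.
From the momentum equation for a rectangular channel, y₂/y₁ = ½[√(1 + 8Fr₁²) − 1] = ½[√199.7 − 1] = 6.57.
y₂ = 6.57 × 1.56 = 10.2 ft.
Tailwater y_tw = 10.3 ft: y_tw ≈ y₂, so the jump forms here.

y₂ = 10.2 ft; the jump forms here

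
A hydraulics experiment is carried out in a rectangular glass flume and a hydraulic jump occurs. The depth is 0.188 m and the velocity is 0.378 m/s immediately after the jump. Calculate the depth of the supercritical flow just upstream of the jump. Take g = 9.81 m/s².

Fr₂ = V₂/√(g·y₂) = 0.378/√(9.81×0.188) = 0.278.
The Bélanger relation is symmetric: y₁/y₂ = ½[√(1 + 8Fr₂²) − 1] = ½[√1.620 − 1] = 0.136.
y₁ = 0.136 × 0.188 = 0.0256 m.

y₁ = 0.0256 m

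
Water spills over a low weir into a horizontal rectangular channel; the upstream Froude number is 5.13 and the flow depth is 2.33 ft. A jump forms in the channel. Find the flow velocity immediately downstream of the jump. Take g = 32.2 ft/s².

V₂ = 6.56 ft/s

Fr₁ = 5.13 (given).
From the momentum equation for a rectangular channel, y₂/y₁ = ½[√(1 + 8Fr₁²) − 1] = ½[√211.5 − 1] = 6.77.
y₂ = 6.77 × 2.33 = 15.8 ft.
V₁ = Fr₁·√(g·y₁) = 5.13×√(32.2×2.33) = 44.4 ft/s; q = V₁·y₁ = 104 ft²/s.
V₂ = q/y₂ = 104/15.8 = 6.56 ft/s.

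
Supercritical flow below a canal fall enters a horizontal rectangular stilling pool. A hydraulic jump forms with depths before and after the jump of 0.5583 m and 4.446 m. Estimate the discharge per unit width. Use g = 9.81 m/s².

For a rectangular channel the momentum equation gives q² = ½·g·y₁·y₂·(y₁ + y₂) = ½×9.81×0.5583×4.446×5.004 = 60.93.
q = √60.93 = 7.806 m²/s.

q = 7.806 m²/s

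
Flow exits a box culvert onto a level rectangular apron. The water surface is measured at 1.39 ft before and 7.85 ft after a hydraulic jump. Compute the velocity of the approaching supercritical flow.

V₁ = 29.0 ft/s

For a rectangular channel the momentum equation gives q² = ½·g·y₁·y₂·(y₁ + y₂) = ½×32.2×1.39×7.85×9.24 = 1623.
q = √1623 = 40.3 ft²/s.
V₁ = q/y₁ = 40.3/1.39 = 29.0 ft/s.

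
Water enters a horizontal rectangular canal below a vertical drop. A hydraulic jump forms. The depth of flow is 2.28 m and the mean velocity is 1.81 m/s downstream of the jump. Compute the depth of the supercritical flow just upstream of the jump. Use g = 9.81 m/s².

Fr₂ = V₂/√(g·y₂) = 1.81/√(9.81×2.28) = 0.383.
Since the conjugate-depth ratio holds either way, y₁/y₂ = ½[√(1 + 8Fr₂²) − 1] = ½[√2.172 − 1] = 0.237.
y₁ = 0.237 × 2.28 = 0.540 m.

y₁ = 0.540 m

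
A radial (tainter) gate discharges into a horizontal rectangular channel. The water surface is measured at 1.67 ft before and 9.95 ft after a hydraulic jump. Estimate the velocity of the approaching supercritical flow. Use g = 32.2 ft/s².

For a rectangular channel the momentum equation gives q² = ½·g·y₁·y₂·(y₁ + y₂) = ½×32.2×1.67×9.95×11.6 = 3109.
q = √3109 = 55.8 ft²/s.
V₁ = q/y₁ = 55.8/1.67 = 33.4 ft/s.

V₁ = 33.4 ft/s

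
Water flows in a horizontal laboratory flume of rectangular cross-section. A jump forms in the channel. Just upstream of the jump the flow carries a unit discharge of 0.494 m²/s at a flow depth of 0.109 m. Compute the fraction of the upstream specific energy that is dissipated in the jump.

V₁ = q/y₁ = 0.494/0.109 = 4.53 m/s. Fr₁ = V₁/√(g·y₁) = 4.53/√(9.81×0.109) = 4.38.
From the momentum equation for a rectangular channel, y₂/y₁ = ½[√(1 + 8Fr₁²) − 1] = ½[√154.7 − 1] = 5.72.
y₂ = 5.72 × 0.109 = 0.623 m.
E₁ = y₁ + V₁²/2g = 1.16 m. ΔE = (y₂ − y₁)³/(4y₁y₂) = 0.501 m. ΔE/E₁ = 0.501/1.16 = 0.433.

ΔE/E₁ = 0.433 (43.3%)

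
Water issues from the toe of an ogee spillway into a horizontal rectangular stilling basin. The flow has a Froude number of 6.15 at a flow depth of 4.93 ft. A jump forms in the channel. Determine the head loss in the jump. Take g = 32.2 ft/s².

ΔE = 56.3 ft

Fr₁ = 6.15 (given).
From the momentum equation for a rectangular channel, y₂/y₁ = ½[√(1 + 8Fr₁²) − 1] = ½[√303.6 − 1] = 8.21.
y₂ = 8.21 × 4.93 = 40.5 ft.
V₁ = Fr₁·√(g·y₁) = 6.15×√(32.2×4.93) = 77.5 ft/s; q = V₁·y₁ = 382 ft²/s. V₂ = q/y₂ = 382/40.5 = 9.44 ft/s. E₁ = y₁ + V₁²/2g = 98.2 ft; E₂ = y₂ + V₂²/2g = 41.9 ft. ΔE = E₁ − E₂ = 56.3 ft.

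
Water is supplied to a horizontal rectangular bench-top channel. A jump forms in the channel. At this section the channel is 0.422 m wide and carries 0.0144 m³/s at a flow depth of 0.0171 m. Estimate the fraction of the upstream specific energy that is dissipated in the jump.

q = Q/b = 0.0144/0.422 = 0.0341 m²/s; V₁ = q/y₁ = 2.00 m/s. Fr₁ = V₁/√(g·y₁) = 4.87.
By Bélanger, y₂/y₁ = ½[√(1 + 8Fr₁²) − 1] = ½[√190.9 − 1] = 6.41.
y₂ = 6.41 × 0.0171 = 0.110 m.
E₁ = y₁ + V₁²/2g = 0.220 m. ΔE = (y₂ − y₁)³/(4y₁y₂) = 0.106 m. ΔE/E₁ = 0.106/0.220 = 0.480.

ΔE/E₁ = 0.480 (48.0%)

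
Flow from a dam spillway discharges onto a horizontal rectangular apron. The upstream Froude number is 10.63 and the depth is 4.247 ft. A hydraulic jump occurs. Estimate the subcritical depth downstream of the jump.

Fr₁ = 10.63 (given).
Bélanger equation: y₂/y₁ = ½[√(1 + 8Fr₁²) − 1] = ½[√904.98 − 1] = 14.54.
y₂ = 14.54 × 4.247 = 61.76 ft.

y₂ = 61.76 ft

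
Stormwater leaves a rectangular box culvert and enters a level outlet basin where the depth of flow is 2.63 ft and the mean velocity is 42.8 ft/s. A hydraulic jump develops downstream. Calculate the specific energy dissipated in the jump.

Fr₁ = V₁/√(g·y₁) = 42.8/√(32.2×2.63) = 4.65.
By Bélanger, y₂/y₁ = ½[√(1 + 8Fr₁²) − 1] = ½[√174.0 − 1] = 6.10.
y₂ = 6.10 × 2.63 = 16.0 ft.
q = V₁·y₁ = 42.8 × 2.63 = 113 ft²/s. V₂ = q/y₂ = 113/16.0 = 7.02 ft/s. E₁ = y₁ + V₁²/2g = 31.1 ft; E₂ = y₂ + V₂²/2g = 16.8 ft. ΔE = E₁ − E₂ = 14.3 ft.

ΔE = 14.3 ft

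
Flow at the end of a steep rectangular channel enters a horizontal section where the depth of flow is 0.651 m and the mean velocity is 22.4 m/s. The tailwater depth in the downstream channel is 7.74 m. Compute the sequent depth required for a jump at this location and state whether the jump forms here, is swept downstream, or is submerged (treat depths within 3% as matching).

Fr₁ = V₁/√(g·y₁) = 22.4/√(9.81×0.651) = 8.86.
Bélanger equation: y₂/y₁ = ½[√(1 + 8Fr₁²) − 1] = ½[√629.5 − 1] = 12.0.
y₂ = 12.0 × 0.651 = 7.84 m.
Tailwater y_tw = 7.74 m: y_tw ≈ y₂, so the jump forms here.

y₂ = 7.84 m; the jump forms here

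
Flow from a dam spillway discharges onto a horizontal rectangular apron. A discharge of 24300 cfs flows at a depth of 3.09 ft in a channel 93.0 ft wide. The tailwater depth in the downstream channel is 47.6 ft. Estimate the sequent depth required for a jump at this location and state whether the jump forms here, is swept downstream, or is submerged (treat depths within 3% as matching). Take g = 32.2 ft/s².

y₂ = 35.5 ft; the jump is submerged

q = Q/b = 24300/93.0 = 261 ft²/s; V₁ = q/y₁ = 84.6 ft/s. Fr₁ = V₁/√(g·y₁) = 8.48.
Conjugate-depth relation: y₂/y₁ = ½[√(1 + 8Fr₁²) − 1] = ½[√575.9 − 1] = 11.5.
y₂ = 11.5 × 3.09 = 35.5 ft.
Tailwater y_tw = 47.6 ft: y_tw > y₂, so the jump is submerged.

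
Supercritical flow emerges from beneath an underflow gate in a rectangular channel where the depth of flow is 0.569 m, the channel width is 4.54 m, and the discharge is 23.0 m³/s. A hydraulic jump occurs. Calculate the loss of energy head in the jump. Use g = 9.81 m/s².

q = Q/b = 23.0/4.54 = 5.07 m²/s; V₁ = q/y₁ = 8.90 m/s. Fr₁ = V₁/√(g·y₁) = 3.77.
From the momentum equation for a rectangular channel, y₂/y₁ = ½[√(1 + 8Fr₁²) − 1] = ½[√114.6 − 1] = 4.85.
y₂ = 4.85 × 0.569 = 2.76 m.
V₂ = q/y₂ = 5.07/2.76 = 1.83 m/s. E₁ = y₁ + V₁²/2g = 4.61 m; E₂ = y₂ + V₂²/2g = 2.93 m. ΔE = E₁ − E₂ = 1.68 m.

ΔE = 1.68 m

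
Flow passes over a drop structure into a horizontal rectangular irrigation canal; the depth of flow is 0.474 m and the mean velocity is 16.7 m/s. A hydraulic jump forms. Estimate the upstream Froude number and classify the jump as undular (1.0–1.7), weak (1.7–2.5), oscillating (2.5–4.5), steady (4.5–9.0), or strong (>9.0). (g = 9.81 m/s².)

Fr₁ = V₁/√(g·y₁) = 16.7/√(9.81×0.474) = 7.74.
Fr₁ = 7.74 lies in the steady range.

Fr₁ = 7.74; steady jump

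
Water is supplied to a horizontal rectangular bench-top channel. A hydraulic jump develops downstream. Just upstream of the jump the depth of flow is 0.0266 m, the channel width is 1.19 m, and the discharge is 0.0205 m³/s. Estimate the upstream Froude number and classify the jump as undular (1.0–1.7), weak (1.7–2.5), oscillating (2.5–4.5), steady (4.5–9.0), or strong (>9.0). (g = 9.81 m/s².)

q = Q/b = 0.0205/1.19 = 0.0172 m²/s; V₁ = q/y₁ = 0.648 m/s. Fr₁ = V₁/√(g·y₁) = 1.27.
Fr₁ = 1.27 lies in the undular range.

Fr₁ = 1.27; undular jump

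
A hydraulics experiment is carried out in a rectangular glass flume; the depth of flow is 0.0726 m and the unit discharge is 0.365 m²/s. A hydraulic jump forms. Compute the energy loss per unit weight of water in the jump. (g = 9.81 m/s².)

V₁ = q/y₁ = 0.365/0.0726 = 5.03 m/s. Fr₁ = V₁/√(g·y₁) = 5.03/√(9.81×0.0726) = 5.96.
Bélanger equation: y₂/y₁ = ½[√(1 + 8Fr₁²) − 1] = ½[√284.9 − 1] = 7.94.
y₂ = 7.94 × 0.0726 = 0.576 m.
Head loss: ΔE = (y₂ − y₁)³/(4y₁y₂) = (0.576 − 0.0726)³/(4×0.0726×0.576) = 0.128/0.167 = 0.764 m.

ΔE = 0.764 m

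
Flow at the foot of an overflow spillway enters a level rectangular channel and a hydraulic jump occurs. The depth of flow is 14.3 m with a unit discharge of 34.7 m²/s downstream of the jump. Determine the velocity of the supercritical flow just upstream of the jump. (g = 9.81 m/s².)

V₂ = q/y₂ = 34.7/14.3 = 2.43 m/s; Fr₂ = V₂/√(g·y₂) = 0.205.
Since the conjugate-depth ratio holds either way, y₁/y₂ = ½[√(1 + 8Fr₂²) − 1] = ½[√1.336 − 1] = 0.0779.
y₁ = 0.0779 × 14.3 = 1.11 m.
V₁ = q/y₁ = 34.7/1.11 = 31.2 m/s.

V₁ = 31.2 m/s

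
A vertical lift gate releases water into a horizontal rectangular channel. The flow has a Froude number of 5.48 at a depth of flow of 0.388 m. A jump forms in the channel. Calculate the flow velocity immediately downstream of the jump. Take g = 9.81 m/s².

V₂ = 1.47 m/s

Fr₁ = 5.48 (given).
Sequent-depth ratio: y₂/y₁ = ½[√(1 + 8Fr₁²) − 1] = ½[√241.2 − 1] = 7.27.
y₂ = 7.27 × 0.388 = 2.82 m.
V₁ = Fr₁·√(g·y₁) = 5.48×√(9.81×0.388) = 10.7 m/s; q = V₁·y₁ = 4.15 m²/s.
V₂ = q/y₂ = 4.15/2.82 = 1.47 m/s.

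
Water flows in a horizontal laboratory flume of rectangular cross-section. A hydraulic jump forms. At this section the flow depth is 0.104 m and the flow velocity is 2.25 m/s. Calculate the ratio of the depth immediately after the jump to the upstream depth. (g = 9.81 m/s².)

y₂/y₁ = 2.69

Fr₁ = V₁/√(g·y₁) = 2.25/√(9.81×0.104) = 2.23.
By Bélanger, y₂/y₁ = ½[√(1 + 8Fr₁²) − 1] = ½[√40.70 − 1] = 2.69.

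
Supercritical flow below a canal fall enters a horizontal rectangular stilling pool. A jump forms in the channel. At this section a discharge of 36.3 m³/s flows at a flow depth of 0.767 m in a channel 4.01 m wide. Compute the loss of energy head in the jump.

ΔE = 3.34 m

q = Q/b = 36.3/4.01 = 9.05 m²/s; V₁ = q/y₁ = 11.8 m/s. Fr₁ = V₁/√(g·y₁) = 4.30.
Conjugate-depth relation: y₂/y₁ = ½[√(1 + 8Fr₁²) − 1] = ½[√149.1 − 1] = 5.61.
y₂ = 5.61 × 0.767 = 4.30 m.
V₂ = q/y₂ = 9.05/4.30 = 2.11 m/s. E₁ = y₁ + V₁²/2g = 7.87 m; E₂ = y₂ + V₂²/2g = 4.53 m. ΔE = E₁ − E₂ = 3.34 m.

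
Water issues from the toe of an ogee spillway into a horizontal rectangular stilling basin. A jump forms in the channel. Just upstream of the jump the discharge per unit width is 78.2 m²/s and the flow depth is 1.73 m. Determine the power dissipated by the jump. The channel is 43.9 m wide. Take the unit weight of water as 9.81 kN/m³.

P = 2674531 kW

V₁ = q/y₁ = 78.2/1.73 = 45.2 m/s. Fr₁ = V₁/√(g·y₁) = 45.2/√(9.81×1.73) = 11.0.
By Bélanger, y₂/y₁ = ½[√(1 + 8Fr₁²) − 1] = ½[√964.2 − 1] = 15.0.
y₂ = 15.0 × 1.73 = 26.0 m.
Head loss: ΔE = (y₂ − y₁)³/(4y₁y₂) = (26.0 − 1.73)³/(4×1.73×26.0) = 14285/180 = 79.4 m.
Q = q·b = 78.2 × 43.9 = 3433 m³/s. P = γ·Q·ΔE = 9.81 × 3433 × 79.4 = 2674531 kW.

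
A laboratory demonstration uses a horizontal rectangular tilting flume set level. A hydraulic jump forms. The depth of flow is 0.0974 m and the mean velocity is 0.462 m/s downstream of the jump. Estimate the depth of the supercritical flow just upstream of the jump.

y₁ = 0.0326 m

Fr₂ = V₂/√(g·y₂) = 0.462/√(9.81×0.0974) = 0.473.
The Bélanger relation is symmetric: y₁/y₂ = ½[√(1 + 8Fr₂²) − 1] = ½[√2.787 − 1] = 0.335.
y₁ = 0.335 × 0.0974 = 0.0326 m.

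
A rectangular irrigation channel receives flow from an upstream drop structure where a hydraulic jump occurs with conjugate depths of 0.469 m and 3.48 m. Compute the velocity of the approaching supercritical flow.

V₁ = 12.0 m/s

For a rectangular channel the momentum equation gives q² = ½·g·y₁·y₂·(y₁ + y₂) = ½×9.81×0.469×3.48×3.95 = 31.6.
q = √31.6 = 5.62 m²/s.
V₁ = q/y₁ = 5.62/0.469 = 12.0 m/s.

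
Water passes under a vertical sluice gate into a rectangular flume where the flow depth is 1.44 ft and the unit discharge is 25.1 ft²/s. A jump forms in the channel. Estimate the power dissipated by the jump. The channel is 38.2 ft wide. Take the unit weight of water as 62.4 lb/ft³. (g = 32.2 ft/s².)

P = 124 hp

V₁ = q/y₁ = 25.1/1.44 = 17.4 ft/s. Fr₁ = V₁/√(g·y₁) = 17.4/√(32.2×1.44) = 2.56.
By Bélanger, y₂/y₁ = ½[√(1 + 8Fr₁²) − 1] = ½[√53.42 − 1] = 3.15.
y₂ = 3.15 × 1.44 = 4.54 ft.
V₂ = q/y₂ = 25.1/4.54 = 5.53 ft/s. E₁ = y₁ + V₁²/2g = 6.16 ft; E₂ = y₂ + V₂²/2g = 5.02 ft. ΔE = E₁ − E₂ = 1.14 ft.
Q = q·b = 25.1 × 38.2 = 959 cfs. P = γ·Q·ΔE/550 = 62.4 × 959 × 1.14 / 550 = 124 hp.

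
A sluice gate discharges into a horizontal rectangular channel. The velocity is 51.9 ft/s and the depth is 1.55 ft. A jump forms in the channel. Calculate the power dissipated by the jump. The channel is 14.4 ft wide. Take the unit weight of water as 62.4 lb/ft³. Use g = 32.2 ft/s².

P = 3628 hp

Fr₁ = V₁/√(g·y₁) = 51.9/√(32.2×1.55) = 7.35.
By Bélanger, y₂/y₁ = ½[√(1 + 8Fr₁²) − 1] = ½[√432.8 − 1] = 9.90.
y₂ = 9.90 × 1.55 = 15.3 ft.
Head loss: ΔE = (y₂ − y₁)³/(4y₁y₂) = (15.3 − 1.55)³/(4×1.55×15.3) = 2626/95.2 = 27.6 ft.
q = V₁·y₁ = 51.9 × 1.55 = 80.4 ft²/s. Q = q·b = 80.4 × 14.4 = 1158 cfs. P = γ·Q·ΔE/550 = 62.4 × 1158 × 27.6 / 550 = 3628 hp.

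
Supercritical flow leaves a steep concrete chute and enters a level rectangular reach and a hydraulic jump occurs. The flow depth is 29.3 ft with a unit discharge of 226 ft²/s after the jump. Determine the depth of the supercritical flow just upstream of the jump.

y₁ = 3.32 ft

V₂ = q/y₂ = 226/29.3 = 7.71 ft/s; Fr₂ = V₂/√(g·y₂) = 0.251.
From the momentum equation (using Fr₂), y₁/y₂ = ½[√(1 + 8Fr₂²) − 1] = ½[√1.504 − 1] = 0.113.
y₁ = 0.113 × 29.3 = 3.32 ft.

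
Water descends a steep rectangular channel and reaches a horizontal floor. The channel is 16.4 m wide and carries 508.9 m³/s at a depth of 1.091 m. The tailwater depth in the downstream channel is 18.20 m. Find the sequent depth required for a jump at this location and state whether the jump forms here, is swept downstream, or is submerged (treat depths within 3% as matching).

q = Q/b = 508.9/16.4 = 31.03 m²/s; V₁ = q/y₁ = 28.44 m/s. Fr₁ = V₁/√(g·y₁) = 8.694.
Sequent-depth ratio: y₂/y₁ = ½[√(1 + 8Fr₁²) − 1] = ½[√605.68 − 1] = 11.81.
y₂ = 11.81 × 1.091 = 12.88 m.
Tailwater y_tw = 18.20 m: y_tw > y₂, so the jump is submerged.

y₂ = 12.88 m; the jump is submerged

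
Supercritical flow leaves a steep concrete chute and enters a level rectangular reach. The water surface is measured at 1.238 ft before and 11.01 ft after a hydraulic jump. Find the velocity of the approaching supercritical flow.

For a rectangular channel the momentum equation gives q² = ½·g·y₁·y₂·(y₁ + y₂) = ½×32.2×1.238×11.01×12.25 = 2688.
q = √2688 = 51.84 ft²/s.
V₁ = q/y₁ = 51.84/1.238 = 41.88 ft/s.

V₁ = 41.88 ft/s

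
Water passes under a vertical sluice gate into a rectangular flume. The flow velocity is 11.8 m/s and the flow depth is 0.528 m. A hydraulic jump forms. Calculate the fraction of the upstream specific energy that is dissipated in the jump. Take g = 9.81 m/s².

Fr₁ = V₁/√(g·y₁) = 11.8/√(9.81×0.528) = 5.18.
By Bélanger, y₂/y₁ = ½[√(1 + 8Fr₁²) − 1] = ½[√216.1 − 1] = 6.85.
y₂ = 6.85 × 0.528 = 3.62 m.
E₁ = y₁ + V₁²/2g = 7.62 m. ΔE = (y₂ − y₁)³/(4y₁y₂) = 3.86 m. ΔE/E₁ = 3.86/7.62 = 0.506.

ΔE/E₁ = 0.506 (50.6%)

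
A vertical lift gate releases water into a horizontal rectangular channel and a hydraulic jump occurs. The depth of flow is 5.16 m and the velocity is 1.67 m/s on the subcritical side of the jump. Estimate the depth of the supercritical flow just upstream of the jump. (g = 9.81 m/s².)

Fr₂ = V₂/√(g·y₂) = 1.67/√(9.81×5.16) = 0.235.
Since the conjugate-depth ratio holds either way, y₁/y₂ = ½[√(1 + 8Fr₂²) − 1] = ½[√1.441 − 1] = 0.100.
y₁ = 0.100 × 5.16 = 0.517 m.

y₁ = 0.517 m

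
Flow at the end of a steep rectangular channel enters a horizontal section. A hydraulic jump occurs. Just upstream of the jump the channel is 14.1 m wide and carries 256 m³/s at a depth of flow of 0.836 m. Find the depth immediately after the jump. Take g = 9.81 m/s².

q = Q/b = 256/14.1 = 18.2 m²/s; V₁ = q/y₁ = 21.7 m/s. Fr₁ = V₁/√(g·y₁) = 7.58.
By Bélanger, y₂/y₁ = ½[√(1 + 8Fr₁²) − 1] = ½[√461.1 − 1] = 10.2.
y₂ = 10.2 × 0.836 = 8.56 m.

y₂ = 8.56 m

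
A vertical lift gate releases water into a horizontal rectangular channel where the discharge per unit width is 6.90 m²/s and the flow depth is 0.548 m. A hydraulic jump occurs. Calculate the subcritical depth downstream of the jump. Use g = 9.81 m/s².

y₂ = 3.94 m

V₁ = q/y₁ = 6.90/0.548 = 12.6 m/s. Fr₁ = V₁/√(g·y₁) = 12.6/√(9.81×0.548) = 5.43.
By Bélanger, y₂/y₁ = ½[√(1 + 8Fr₁²) − 1] = ½[√236.9 − 1] = 7.20.
y₂ = 7.20 × 0.548 = 3.94 m.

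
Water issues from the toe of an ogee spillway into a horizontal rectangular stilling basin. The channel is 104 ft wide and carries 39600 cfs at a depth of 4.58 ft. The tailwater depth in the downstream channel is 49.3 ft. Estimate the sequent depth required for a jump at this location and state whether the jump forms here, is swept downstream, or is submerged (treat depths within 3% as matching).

q = Q/b = 39600/104 = 381 ft²/s; V₁ = q/y₁ = 83.1 ft/s. Fr₁ = V₁/√(g·y₁) = 6.85.
Sequent-depth ratio: y₂/y₁ = ½[√(1 + 8Fr₁²) − 1] = ½[√375.9 − 1] = 9.19.
y₂ = 9.19 × 4.58 = 42.1 ft.
Tailwater y_tw = 49.3 ft: y_tw > y₂, so the jump is submerged.

y₂ = 42.1 ft; the jump is submerged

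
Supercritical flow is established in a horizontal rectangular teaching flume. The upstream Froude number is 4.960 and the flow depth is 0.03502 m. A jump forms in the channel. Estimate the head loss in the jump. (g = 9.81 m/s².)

ΔE = 0.2269 m

Fr₁ = 4.960 (given).
From the momentum equation for a rectangular channel, y₂/y₁ = ½[√(1 + 8Fr₁²) − 1] = ½[√197.81 − 1] = 6.532.
y₂ = 6.532 × 0.03502 = 0.2288 m.
V₁ = Fr₁·√(g·y₁) = 4.960×√(9.81×0.03502) = 2.907 m/s; q = V₁·y₁ = 0.1018 m²/s. V₂ = q/y₂ = 0.1018/0.2288 = 0.4450 m/s. E₁ = y₁ + V₁²/2g = 0.4658 m; E₂ = y₂ + V₂²/2g = 0.2389 m. ΔE = E₁ − E₂ = 0.2269 m.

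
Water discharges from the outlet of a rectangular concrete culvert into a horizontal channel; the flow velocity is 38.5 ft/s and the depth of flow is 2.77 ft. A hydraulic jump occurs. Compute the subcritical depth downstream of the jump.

y₂ = 14.6 ft

Fr₁ = V₁/√(g·y₁) = 38.5/√(32.2×2.77) = 4.08.
Sequent-depth ratio: y₂/y₁ = ½[√(1 + 8Fr₁²) − 1] = ½[√133.9 − 1] = 5.29.
y₂ = 5.29 × 2.77 = 14.6 ft.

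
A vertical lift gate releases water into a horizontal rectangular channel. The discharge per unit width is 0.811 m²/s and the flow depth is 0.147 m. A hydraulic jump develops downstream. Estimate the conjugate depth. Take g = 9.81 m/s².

y₂ = 0.884 m

V₁ = q/y₁ = 0.811/0.147 = 5.52 m/s. Fr₁ = V₁/√(g·y₁) = 5.52/√(9.81×0.147) = 4.59.
Sequent-depth ratio: y₂/y₁ = ½[√(1 + 8Fr₁²) − 1] = ½[√169.9 − 1] = 6.02.
y₂ = 6.02 × 0.147 = 0.884 m.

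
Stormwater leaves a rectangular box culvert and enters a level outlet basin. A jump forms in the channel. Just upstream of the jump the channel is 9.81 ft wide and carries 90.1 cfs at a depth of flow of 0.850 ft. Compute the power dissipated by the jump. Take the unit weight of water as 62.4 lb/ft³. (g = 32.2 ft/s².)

q = Q/b = 90.1/9.81 = 9.18 ft²/s; V₁ = q/y₁ = 10.8 ft/s. Fr₁ = V₁/√(g·y₁) = 2.07.
By Bélanger, y₂/y₁ = ½[√(1 + 8Fr₁²) − 1] = ½[√35.13 − 1] = 2.46.
y₂ = 2.46 × 0.850 = 2.09 ft.
Head loss: ΔE = (y₂ − y₁)³/(4y₁y₂) = (2.09 − 0.850)³/(4×0.850×2.09) = 1.92/7.12 = 0.270 ft.
P = γ·Q·ΔE/550 = 62.4 × 90.1 × 0.270 / 550 = 2.76 hp.

P = 2.76 hp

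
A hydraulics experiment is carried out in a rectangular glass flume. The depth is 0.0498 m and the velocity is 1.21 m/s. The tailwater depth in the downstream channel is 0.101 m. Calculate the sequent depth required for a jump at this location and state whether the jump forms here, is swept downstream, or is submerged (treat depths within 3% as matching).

Fr₁ = V₁/√(g·y₁) = 1.21/√(9.81×0.0498) = 1.73.
From the momentum equation for a rectangular channel, y₂/y₁ = ½[√(1 + 8Fr₁²) − 1] = ½[√24.98 − 1] = 2.00.
y₂ = 2.00 × 0.0498 = 0.0995 m.
Tailwater y_tw = 0.101 m: y_tw ≈ y₂, so the jump forms here.

y₂ = 0.0995 m; the jump forms here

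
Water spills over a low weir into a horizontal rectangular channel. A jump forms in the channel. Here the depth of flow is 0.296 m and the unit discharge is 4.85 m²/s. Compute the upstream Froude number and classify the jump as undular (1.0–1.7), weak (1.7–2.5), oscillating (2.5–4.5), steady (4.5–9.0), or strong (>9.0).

Fr₁ = 9.62; strong jump

V₁ = q/y₁ = 4.85/0.296 = 16.4 m/s. Fr₁ = V₁/√(g·y₁) = 16.4/√(9.81×0.296) = 9.62.
Fr₁ = 9.62 lies in the strong range.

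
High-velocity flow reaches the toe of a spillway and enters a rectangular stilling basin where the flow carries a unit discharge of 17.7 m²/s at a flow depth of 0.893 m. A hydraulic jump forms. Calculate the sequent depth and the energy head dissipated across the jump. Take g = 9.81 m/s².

V₁ = q/y₁ = 17.7/0.893 = 19.8 m/s. Fr₁ = V₁/√(g·y₁) = 19.8/√(9.81×0.893) = 6.70.
Sequent-depth ratio: y₂/y₁ = ½[√(1 + 8Fr₁²) − 1] = ½[√359.8 − 1] = 8.98.
y₂ = 8.98 × 0.893 = 8.02 m.
V₂ = q/y₂ = 17.7/8.02 = 2.21 m/s. E₁ = y₁ + V₁²/2g = 20.9 m; E₂ = y₂ + V₂²/2g = 8.27 m. ΔE = E₁ − E₂ = 12.6 m.

y₂ = 8.02 m; ΔE = 12.6 m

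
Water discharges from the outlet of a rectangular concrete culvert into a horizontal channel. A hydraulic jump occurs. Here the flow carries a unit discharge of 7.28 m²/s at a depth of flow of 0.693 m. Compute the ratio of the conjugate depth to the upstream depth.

y₂/y₁ = 5.22

V₁ = q/y₁ = 7.28/0.693 = 10.5 m/s. Fr₁ = V₁/√(g·y₁) = 10.5/√(9.81×0.693) = 4.03.
Conjugate-depth relation: y₂/y₁ = ½[√(1 + 8Fr₁²) − 1] = ½[√130.9 − 1] = 5.22.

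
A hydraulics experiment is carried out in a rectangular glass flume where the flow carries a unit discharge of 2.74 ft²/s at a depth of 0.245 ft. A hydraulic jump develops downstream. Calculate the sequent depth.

V₁ = q/y₁ = 2.74/0.245 = 11.2 ft/s. Fr₁ = V₁/√(g·y₁) = 11.2/√(32.2×0.245) = 3.98.
By Bélanger, y₂/y₁ = ½[√(1 + 8Fr₁²) − 1] = ½[√127.8 − 1] = 5.15.
y₂ = 5.15 × 0.245 = 1.26 ft.

y₂ = 1.26 ft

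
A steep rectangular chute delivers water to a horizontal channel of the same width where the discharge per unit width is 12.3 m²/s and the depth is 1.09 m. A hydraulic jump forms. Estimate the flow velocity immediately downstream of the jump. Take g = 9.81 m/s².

V₂ = 2.56 m/s

V₁ = q/y₁ = 12.3/1.09 = 11.3 m/s. Fr₁ = V₁/√(g·y₁) = 11.3/√(9.81×1.09) = 3.45.
By Bélanger, y₂/y₁ = ½[√(1 + 8Fr₁²) − 1] = ½[√96.27 − 1] = 4.41.
y₂ = 4.41 × 1.09 = 4.80 m.
V₂ = q/y₂ = 12.3/4.80 = 2.56 m/s.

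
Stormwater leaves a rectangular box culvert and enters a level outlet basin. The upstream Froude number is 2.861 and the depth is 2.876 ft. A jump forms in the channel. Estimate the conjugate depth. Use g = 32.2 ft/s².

y₂ = 10.29 ft

Fr₁ = 2.861 (given).
Conjugate-depth relation: y₂/y₁ = ½[√(1 + 8Fr₁²) − 1] = ½[√66.483 − 1] = 3.577.
y₂ = 3.577 × 2.876 = 10.29 ft.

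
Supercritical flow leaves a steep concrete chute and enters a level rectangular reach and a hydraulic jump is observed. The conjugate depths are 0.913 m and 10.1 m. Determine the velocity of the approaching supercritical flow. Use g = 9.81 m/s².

For a rectangular channel the momentum equation gives q² = ½·g·y₁·y₂·(y₁ + y₂) = ½×9.81×0.913×10.1×11.0 = 498.
q = √498 = 22.3 m²/s.
V₁ = q/y₁ = 22.3/0.913 = 24.4 m/s.

V₁ = 24.4 m/s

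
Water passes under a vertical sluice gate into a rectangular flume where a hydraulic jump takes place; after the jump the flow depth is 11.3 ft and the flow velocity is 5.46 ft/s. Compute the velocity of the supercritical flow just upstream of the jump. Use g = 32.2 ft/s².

Fr₂ = V₂/√(g·y₂) = 5.46/√(32.2×11.3) = 0.286.
Since the conjugate-depth ratio holds either way, y₁/y₂ = ½[√(1 + 8Fr₂²) − 1] = ½[√1.655 − 1] = 0.143.
y₁ = 0.143 × 11.3 = 1.62 ft.
V₁ = q/y₁ = 61.7/1.62 = 38.1 ft/s.

V₁ = 38.1 ft/s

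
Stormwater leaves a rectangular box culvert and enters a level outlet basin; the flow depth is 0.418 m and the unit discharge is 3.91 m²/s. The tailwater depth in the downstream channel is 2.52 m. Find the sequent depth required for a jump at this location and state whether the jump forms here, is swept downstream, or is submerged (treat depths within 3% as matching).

y₂ = 2.53 m; the jump forms here

V₁ = q/y₁ = 3.91/0.418 = 9.35 m/s. Fr₁ = V₁/√(g·y₁) = 9.35/√(9.81×0.418) = 4.62.
Sequent-depth ratio: y₂/y₁ = ½[√(1 + 8Fr₁²) − 1] = ½[√171.7 − 1] = 6.05.
y₂ = 6.05 × 0.418 = 2.53 m.
Tailwater y_tw = 2.52 m: y_tw ≈ y₂, so the jump forms here.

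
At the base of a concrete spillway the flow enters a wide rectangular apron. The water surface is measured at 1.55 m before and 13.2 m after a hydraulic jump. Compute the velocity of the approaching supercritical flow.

V₁ = 24.8 m/s

For a rectangular channel the momentum equation gives q² = ½·g·y₁·y₂·(y₁ + y₂) = ½×9.81×1.55×13.2×14.8 = 1480.
q = √1480 = 38.5 m²/s.
V₁ = q/y₁ = 38.5/1.55 = 24.8 m/s.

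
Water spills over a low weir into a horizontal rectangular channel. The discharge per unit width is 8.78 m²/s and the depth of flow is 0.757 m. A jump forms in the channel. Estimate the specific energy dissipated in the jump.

ΔE = 3.20 m

V₁ = q/y₁ = 8.78/0.757 = 11.6 m/s. Fr₁ = V₁/√(g·y₁) = 11.6/√(9.81×0.757) = 4.26.
Bélanger equation: y₂/y₁ = ½[√(1 + 8Fr₁²) − 1] = ½[√145.9 − 1] = 5.54.
y₂ = 5.54 × 0.757 = 4.19 m.
Head loss: ΔE = (y₂ − y₁)³/(4y₁y₂) = (4.19 − 0.757)³/(4×0.757×4.19) = 40.6/12.7 = 3.20 m.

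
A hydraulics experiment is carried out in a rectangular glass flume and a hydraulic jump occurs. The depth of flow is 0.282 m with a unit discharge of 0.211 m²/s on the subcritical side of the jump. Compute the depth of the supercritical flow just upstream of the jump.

y₁ = 0.0872 m

V₂ = q/y₂ = 0.211/0.282 = 0.748 m/s; Fr₂ = V₂/√(g·y₂) = 0.450.
From the momentum equation (using Fr₂), y₁/y₂ = ½[√(1 + 8Fr₂²) − 1] = ½[√2.619 − 1] = 0.309.
y₁ = 0.309 × 0.282 = 0.0872 m.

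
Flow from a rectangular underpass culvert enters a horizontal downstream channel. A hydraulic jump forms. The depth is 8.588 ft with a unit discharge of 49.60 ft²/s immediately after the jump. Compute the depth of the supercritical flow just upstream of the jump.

V₂ = q/y₂ = 49.60/8.588 = 5.776 ft/s; Fr₂ = V₂/√(g·y₂) = 0.3473.
The Bélanger relation is symmetric: y₁/y₂ = ½[√(1 + 8Fr₂²) − 1] = ½[√1.9650 − 1] = 0.2009.
y₁ = 0.2009 × 8.588 = 1.725 ft.

y₁ = 1.725 ft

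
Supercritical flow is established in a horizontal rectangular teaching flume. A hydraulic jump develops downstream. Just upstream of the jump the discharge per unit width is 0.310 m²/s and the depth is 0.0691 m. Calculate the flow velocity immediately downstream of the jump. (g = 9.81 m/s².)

V₂ = 0.621 m/s

V₁ = q/y₁ = 0.310/0.0691 = 4.49 m/s. Fr₁ = V₁/√(g·y₁) = 4.49/√(9.81×0.0691) = 5.45.
Conjugate-depth relation: y₂/y₁ = ½[√(1 + 8Fr₁²) − 1] = ½[√238.5 − 1] = 7.22.
y₂ = 7.22 × 0.0691 = 0.499 m.
V₂ = q/y₂ = 0.310/0.499 = 0.621 m/s.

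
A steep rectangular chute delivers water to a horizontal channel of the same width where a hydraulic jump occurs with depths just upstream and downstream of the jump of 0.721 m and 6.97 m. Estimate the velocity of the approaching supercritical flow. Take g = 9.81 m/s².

V₁ = 19.1 m/s

For a rectangular channel the momentum equation gives q² = ½·g·y₁·y₂·(y₁ + y₂) = ½×9.81×0.721×6.97×7.69 = 190.
q = √190 = 13.8 m²/s.
V₁ = q/y₁ = 13.8/0.721 = 19.1 m/s.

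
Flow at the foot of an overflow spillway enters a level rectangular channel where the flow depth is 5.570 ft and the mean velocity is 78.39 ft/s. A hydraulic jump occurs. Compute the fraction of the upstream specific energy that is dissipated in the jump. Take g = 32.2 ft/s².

Fr₁ = V₁/√(g·y₁) = 78.39/√(32.2×5.570) = 5.853.
From the momentum equation for a rectangular channel, y₂/y₁ = ½[√(1 + 8Fr₁²) − 1] = ½[√275.09 − 1] = 7.793.
y₂ = 7.793 × 5.570 = 43.41 ft.
E₁ = y₁ + V₁²/2g = 101.0 ft. ΔE = (y₂ − y₁)³/(4y₁y₂) = 56.01 ft. ΔE/E₁ = 56.01/101.0 = 0.555.

ΔE/E₁ = 0.555 (55.5%)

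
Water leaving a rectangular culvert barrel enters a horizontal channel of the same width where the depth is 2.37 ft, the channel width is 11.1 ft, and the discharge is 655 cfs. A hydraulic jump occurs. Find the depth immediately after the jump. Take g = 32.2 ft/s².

y₂ = 8.44 ft

q = Q/b = 655/11.1 = 59.0 ft²/s; V₁ = q/y₁ = 24.9 ft/s. Fr₁ = V₁/√(g·y₁) = 2.85.
From the momentum equation for a rectangular channel, y₂/y₁ = ½[√(1 + 8Fr₁²) − 1] = ½[√65.99 − 1] = 3.56.
y₂ = 3.56 × 2.37 = 8.44 ft.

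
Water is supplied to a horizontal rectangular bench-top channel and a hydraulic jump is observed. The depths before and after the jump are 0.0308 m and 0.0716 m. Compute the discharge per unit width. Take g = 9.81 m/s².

q = 0.0333 m²/s

For a rectangular channel the momentum equation gives q² = ½·g·y₁·y₂·(y₁ + y₂) = ½×9.81×0.0308×0.0716×0.102 = 0.00111.
q = √0.00111 = 0.0333 m²/s.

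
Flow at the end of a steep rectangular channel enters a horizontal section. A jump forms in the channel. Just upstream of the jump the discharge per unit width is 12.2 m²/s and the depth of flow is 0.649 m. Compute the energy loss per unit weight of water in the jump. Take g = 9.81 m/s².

ΔE = 12.0 m

V₁ = q/y₁ = 12.2/0.649 = 18.8 m/s. Fr₁ = V₁/√(g·y₁) = 18.8/√(9.81×0.649) = 7.45.
By Bélanger, y₂/y₁ = ½[√(1 + 8Fr₁²) − 1] = ½[√445.0 − 1] = 10.0.
y₂ = 10.0 × 0.649 = 6.52 m.
V₂ = q/y₂ = 12.2/6.52 = 1.87 m/s. E₁ = y₁ + V₁²/2g = 18.7 m; E₂ = y₂ + V₂²/2g = 6.70 m. ΔE = E₁ − E₂ = 12.0 m.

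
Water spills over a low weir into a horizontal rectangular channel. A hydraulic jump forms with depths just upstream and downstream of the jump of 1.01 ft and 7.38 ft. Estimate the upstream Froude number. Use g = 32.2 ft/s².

Fr₁ = 5.51

For a rectangular channel the momentum equation gives q² = ½·g·y₁·y₂·(y₁ + y₂) = ½×32.2×1.01×7.38×8.39 = 1007.
q = √1007 = 31.7 ft²/s.
V₁ = q/y₁ = 31.4 ft/s; Fr₁ = V₁/√(g·y₁) = 5.51.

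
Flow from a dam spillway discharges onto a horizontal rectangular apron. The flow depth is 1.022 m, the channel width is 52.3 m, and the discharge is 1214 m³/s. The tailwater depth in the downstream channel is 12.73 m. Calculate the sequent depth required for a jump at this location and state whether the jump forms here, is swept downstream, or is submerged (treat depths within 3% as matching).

y₂ = 9.869 m; the jump is submerged

q = Q/b = 1214/52.3 = 23.21 m²/s; V₁ = q/y₁ = 22.71 m/s. Fr₁ = V₁/√(g·y₁) = 7.173.
Bélanger equation: y₂/y₁ = ½[√(1 + 8Fr₁²) − 1] = ½[√412.63 − 1] = 9.657.
y₂ = 9.657 × 1.022 = 9.869 m.
Tailwater y_tw = 12.73 m: y_tw > y₂, so the jump is submerged.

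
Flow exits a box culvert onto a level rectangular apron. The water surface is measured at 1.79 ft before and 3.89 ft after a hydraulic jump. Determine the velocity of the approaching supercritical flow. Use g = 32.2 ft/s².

For a rectangular channel the momentum equation gives q² = ½·g·y₁·y₂·(y₁ + y₂) = ½×32.2×1.79×3.89×5.68 = 637.
q = √637 = 25.2 ft²/s.
V₁ = q/y₁ = 25.2/1.79 = 14.1 ft/s.

V₁ = 14.1 ft/s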